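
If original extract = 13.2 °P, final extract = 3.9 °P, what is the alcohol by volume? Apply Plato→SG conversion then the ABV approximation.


SG = 259/(259 − P);  ABV = (OG − FG)·131.25
OG = 259/(259 − 13.2) = 1.0537
FG = 259/(259 − 3.9) = 1.0153
ABV = (1.0537 − 1.0153)·131.25

5.0418 % ABV


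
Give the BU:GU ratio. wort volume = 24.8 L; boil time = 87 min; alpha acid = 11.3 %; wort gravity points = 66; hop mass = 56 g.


U = 1.65·0.000125^(GP/1000)·(1−e^(−0.04t))/4.15;  IBU = (α/100)·m·U·1000/V;  BU:GU = IBU/GP
U = 1.65·0.000125^(66/1000)·(1−e^(−0.04·87))/4.15 = 0.2129
IBU = (11.3/100)·56·0.2129·1000/24.8 = 54.3321
BU:GU = 54.3321/66

0.8232


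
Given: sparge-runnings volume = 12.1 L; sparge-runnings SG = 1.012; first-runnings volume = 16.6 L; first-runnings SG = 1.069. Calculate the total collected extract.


total = Σ (SG_i − 1)·1000·V_i
first = (1.069 − 1)·1000·16.6 = 1145.4000
sparge = (1.012 − 1)·1000·12.1 = 145.2000
total = 1145.4000 + 145.2000

1290.6000 gravity·L


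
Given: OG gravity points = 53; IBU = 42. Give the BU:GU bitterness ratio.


BU:GU = IBU / OG_points
BU:GU = 42 / 53

0.7925


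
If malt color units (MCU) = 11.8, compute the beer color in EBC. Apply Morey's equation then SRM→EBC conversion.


SRM = 1.4922·MCU^0.6859;  EBC = SRM·1.97
SRM = 1.4922·11.8^0.6859 = 8.1102
EBC = 8.1102·1.97

15.9771 EBC


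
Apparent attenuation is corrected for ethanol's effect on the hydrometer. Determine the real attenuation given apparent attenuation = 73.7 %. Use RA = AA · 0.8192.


RA = 73.7 · 0.8192

60.3750 %


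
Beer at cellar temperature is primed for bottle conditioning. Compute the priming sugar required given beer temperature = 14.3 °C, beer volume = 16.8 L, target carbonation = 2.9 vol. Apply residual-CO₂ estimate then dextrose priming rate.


residual = 14.695·(0.01821 + 0.09011·e^(−0.04·T));  sugar = (target − residual)·4.0·V
residual = 14.695·(0.01821 + 0.09011·e^(−0.04·14.3)) = 1.0149
sugar = (2.9 − 1.0149)·4.0·16.8

126.6754 g


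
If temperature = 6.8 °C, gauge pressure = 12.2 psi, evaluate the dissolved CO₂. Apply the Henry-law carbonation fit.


vols = (P + 14.695)·(0.01821 + 0.09011·e^(−0.04·T))
vols = (12.2 + 14.695)·(0.01821 + 0.09011·e^(−0.04·6.8))

2.3361 volumes


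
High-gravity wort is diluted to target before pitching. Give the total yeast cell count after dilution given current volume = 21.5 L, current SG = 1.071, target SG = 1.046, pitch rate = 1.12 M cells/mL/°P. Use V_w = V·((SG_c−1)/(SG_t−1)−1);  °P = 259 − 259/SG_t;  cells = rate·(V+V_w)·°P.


V_w = 21.5·((1.071−1)/(1.046−1)−1) = 11.6848
V_final = 21.5 + 11.6848 = 33.1848
°P = 259 − 259/1.046 = 11.3901
cells = 1.12·33.1848·11.3901

423.3338 billion cells


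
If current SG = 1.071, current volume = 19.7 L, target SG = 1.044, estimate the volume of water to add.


V_water = V·((SG_curr − 1)/(SG_target − 1) − 1)
V_water = 19.7·((1.071 − 1)/(1.044 − 1) − 1)

12.0886 L


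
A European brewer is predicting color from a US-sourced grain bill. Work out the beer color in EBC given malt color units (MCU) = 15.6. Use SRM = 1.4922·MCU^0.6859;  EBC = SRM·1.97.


SRM = 1.4922·15.6^0.6859 = 9.8218
EBC = 9.8218·1.97

19.3490 EBC


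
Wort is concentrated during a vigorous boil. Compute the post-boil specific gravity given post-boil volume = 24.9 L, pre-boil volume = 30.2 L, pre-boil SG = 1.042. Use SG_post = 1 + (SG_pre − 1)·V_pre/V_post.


pts_pre = (1.042 − 1)·1000 = 42.0000
pts_post = 42.0000·30.2/24.9 = 50.9398
SG_post = 1 + 50.9398/1000

1.0509


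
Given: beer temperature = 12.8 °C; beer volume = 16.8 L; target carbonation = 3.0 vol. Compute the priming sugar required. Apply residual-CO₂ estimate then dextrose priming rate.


residual = 14.695·(0.01821 + 0.09011·e^(−0.04·T));  sugar = (target − residual)·4.0·V
residual = 14.695·(0.01821 + 0.09011·e^(−0.04·12.8)) = 1.0612
sugar = (3.0 − 1.0612)·4.0·16.8

130.2898 g


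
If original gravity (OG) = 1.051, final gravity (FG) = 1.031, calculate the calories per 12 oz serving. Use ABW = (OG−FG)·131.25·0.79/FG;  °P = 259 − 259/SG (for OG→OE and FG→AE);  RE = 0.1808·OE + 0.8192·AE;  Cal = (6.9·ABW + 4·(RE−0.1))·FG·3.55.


ABW = (1.051 − 1.031)·131.25·0.79/1.031 = 2.0114
OE = 259 − 259/1.051 = 12.5680 °P
AE = 259 − 259/1.031 = 7.7876 °P
RE = 0.1808·12.5680 + 0.8192·7.7876 = 8.6519 °P
Cal = (6.9·2.0114 + 4·(8.6519−0.1))·1.031·3.55

175.9979 kcal


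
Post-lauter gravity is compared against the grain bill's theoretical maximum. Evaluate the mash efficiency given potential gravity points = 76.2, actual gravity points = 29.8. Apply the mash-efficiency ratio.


efficiency = actual / potential × 100
efficiency = 29.8 / 76.2 × 100

39.1076 %


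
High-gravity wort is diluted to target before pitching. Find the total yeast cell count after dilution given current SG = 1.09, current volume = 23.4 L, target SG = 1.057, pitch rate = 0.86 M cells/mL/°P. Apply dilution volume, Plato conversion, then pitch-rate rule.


V_w = V·((SG_c−1)/(SG_t−1)−1);  °P = 259 − 259/SG_t;  cells = rate·(V+V_w)·°P
V_w = 23.4·((1.09−1)/(1.057−1)−1) = 13.5474
V_final = 23.4 + 13.5474 = 36.9474
°P = 259 − 259/1.057 = 13.9669
cells = 0.86·36.9474·13.9669

443.7942 billion cells


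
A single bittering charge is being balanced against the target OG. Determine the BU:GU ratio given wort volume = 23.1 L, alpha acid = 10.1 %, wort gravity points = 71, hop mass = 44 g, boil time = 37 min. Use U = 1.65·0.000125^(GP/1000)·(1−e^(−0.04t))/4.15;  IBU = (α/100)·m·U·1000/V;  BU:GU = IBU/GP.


U = 1.65·0.000125^(71/1000)·(1−e^(−0.04·37))/4.15 = 0.1622
IBU = (10.1/100)·44·0.1622·1000/23.1 = 31.2104
BU:GU = 31.2104/71

0.4396


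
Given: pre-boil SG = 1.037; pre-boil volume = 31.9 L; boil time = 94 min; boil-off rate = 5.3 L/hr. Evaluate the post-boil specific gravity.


V_post = V_pre − rate·(t/60);  SG_post = 1 + (SG_pre−1)·V_pre/V_post
V_post = 31.9 − 5.3·(94/60) = 23.5967
SG_post = 1 + (1.037 − 1)·31.9/23.5967

1.0500


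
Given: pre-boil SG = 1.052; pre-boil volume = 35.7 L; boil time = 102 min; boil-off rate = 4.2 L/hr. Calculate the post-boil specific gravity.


V_post = V_pre − rate·(t/60);  SG_post = 1 + (SG_pre−1)·V_pre/V_post
V_post = 35.7 − 4.2·(102/60) = 28.5600
SG_post = 1 + (1.052 − 1)·35.7/28.5600

1.0650


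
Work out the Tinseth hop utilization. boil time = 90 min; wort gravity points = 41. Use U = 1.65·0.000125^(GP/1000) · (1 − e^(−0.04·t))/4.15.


bigness = 1.65·0.000125^(41/1000) = 1.1415
boil_factor = (1 − e^(−0.04·90))/4.15 = 0.2344
U = 1.1415 · 0.2344

0.2675


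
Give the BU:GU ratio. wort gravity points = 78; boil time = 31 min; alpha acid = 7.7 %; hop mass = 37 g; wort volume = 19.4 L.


U = 1.65·0.000125^(GP/1000)·(1−e^(−0.04t))/4.15;  IBU = (α/100)·m·U·1000/V;  BU:GU = IBU/GP
U = 1.65·0.000125^(78/1000)·(1−e^(−0.04·31))/4.15 = 0.1402
IBU = (7.7/100)·37·0.1402·1000/19.4 = 20.5836
BU:GU = 20.5836/78

0.2639


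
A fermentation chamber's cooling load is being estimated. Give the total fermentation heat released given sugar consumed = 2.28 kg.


Q = m_sugar · 590 kJ/kg
Q = 2.28 · 590

1345.2000 kJ


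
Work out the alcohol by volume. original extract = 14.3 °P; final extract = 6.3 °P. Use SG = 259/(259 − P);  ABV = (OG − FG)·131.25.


OG = 259/(259 − 14.3) = 1.0584
FG = 259/(259 − 6.3) = 1.0249
ABV = (1.0584 − 1.0249)·131.25

4.3979 % ABV


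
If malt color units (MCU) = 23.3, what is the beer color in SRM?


SRM = 1.4922 · MCU^0.6859
SRM = 1.4922 · 23.3^0.6859

12.9329 SRM


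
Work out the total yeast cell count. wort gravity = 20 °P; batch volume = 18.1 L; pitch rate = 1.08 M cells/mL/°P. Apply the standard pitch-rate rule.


cells (billions) = rate · V_L · °P
cells = 1.08 · 18.1 · 20

390.9600 billion cells


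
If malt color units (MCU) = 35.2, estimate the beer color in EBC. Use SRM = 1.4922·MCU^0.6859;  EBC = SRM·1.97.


SRM = 1.4922·35.2^0.6859 = 17.1633
EBC = 17.1633·1.97

33.8117 EBC


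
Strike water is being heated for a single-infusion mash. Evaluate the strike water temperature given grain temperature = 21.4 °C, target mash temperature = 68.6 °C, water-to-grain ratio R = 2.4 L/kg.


T_strike = (0.41/R)·(T_mash − T_grain) + T_mash
T_strike = (0.41/2.4)·(68.6 − 21.4) + 68.6

76.6633 °C


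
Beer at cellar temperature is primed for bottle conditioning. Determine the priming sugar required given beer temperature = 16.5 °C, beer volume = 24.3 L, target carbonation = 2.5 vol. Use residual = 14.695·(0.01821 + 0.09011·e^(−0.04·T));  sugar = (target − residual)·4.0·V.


residual = 14.695·(0.01821 + 0.09011·e^(−0.04·16.5)) = 0.9520
sugar = (2.5 − 0.9520)·4.0·24.3

150.4663 g


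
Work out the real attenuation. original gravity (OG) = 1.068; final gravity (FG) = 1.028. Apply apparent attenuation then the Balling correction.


AA = (OG−FG)/(OG−1)·100;  RA = AA·0.8192
AA = (1.068 − 1.028)/(1.068 − 1)·100 = 58.8235
RA = 58.8235·0.8192

48.1882 %


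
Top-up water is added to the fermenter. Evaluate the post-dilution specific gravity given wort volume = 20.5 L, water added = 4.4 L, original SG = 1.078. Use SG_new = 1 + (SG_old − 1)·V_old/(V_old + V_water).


pts = (1.078 − 1)·1000·20.5/(20.5 + 4.4) = 64.2169
SG_new = 1 + 64.2169/1000

1.0642


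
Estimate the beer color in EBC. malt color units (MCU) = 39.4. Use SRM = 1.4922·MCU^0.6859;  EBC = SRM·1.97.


SRM = 1.4922·39.4^0.6859 = 18.5429
EBC = 18.5429·1.97

36.5295 EBC


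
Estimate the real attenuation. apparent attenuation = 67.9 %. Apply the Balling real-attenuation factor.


RA = AA · 0.8192
RA = 67.9 · 0.8192

55.6237 %


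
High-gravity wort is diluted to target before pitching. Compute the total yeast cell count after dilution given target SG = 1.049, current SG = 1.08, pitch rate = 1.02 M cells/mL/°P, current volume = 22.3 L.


V_w = V·((SG_c−1)/(SG_t−1)−1);  °P = 259 − 259/SG_t;  cells = rate·(V+V_w)·°P
V_w = 22.3·((1.08−1)/(1.049−1)−1) = 14.1082
V_final = 22.3 + 14.1082 = 36.4082
°P = 259 − 259/1.049 = 12.0982
cells = 1.02·36.4082·12.0982

449.2823 billion cells


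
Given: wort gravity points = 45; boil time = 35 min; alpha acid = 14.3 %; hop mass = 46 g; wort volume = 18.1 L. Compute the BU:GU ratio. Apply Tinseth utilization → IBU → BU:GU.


U = 1.65·0.000125^(GP/1000)·(1−e^(−0.04t))/4.15;  IBU = (α/100)·m·U·1000/V;  BU:GU = IBU/GP
U = 1.65·0.000125^(45/1000)·(1−e^(−0.04·35))/4.15 = 0.1999
IBU = (14.3/100)·46·0.1999·1000/18.1 = 72.6506
BU:GU = 72.6506/45

1.6145


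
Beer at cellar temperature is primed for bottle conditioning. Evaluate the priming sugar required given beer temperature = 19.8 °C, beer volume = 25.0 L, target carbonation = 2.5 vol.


residual = 14.695·(0.01821 + 0.09011·e^(−0.04·T));  sugar = (target − residual)·4.0·V
residual = 14.695·(0.01821 + 0.09011·e^(−0.04·19.8)) = 0.8674
sugar = (2.5 − 0.8674)·4.0·25.0

163.2639 g


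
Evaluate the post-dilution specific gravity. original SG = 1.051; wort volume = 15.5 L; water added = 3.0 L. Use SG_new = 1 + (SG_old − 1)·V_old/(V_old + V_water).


pts = (1.051 − 1)·1000·15.5/(15.5 + 3.0) = 42.7297
SG_new = 1 + 42.7297/1000

1.0427


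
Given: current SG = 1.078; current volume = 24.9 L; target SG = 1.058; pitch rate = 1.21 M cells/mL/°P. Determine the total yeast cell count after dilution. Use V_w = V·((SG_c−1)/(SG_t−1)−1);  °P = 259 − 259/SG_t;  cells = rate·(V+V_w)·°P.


V_w = 24.9·((1.078−1)/(1.058−1)−1) = 8.5862
V_final = 24.9 + 8.5862 = 33.4862
°P = 259 − 259/1.058 = 14.1985
cells = 1.21·33.4862·14.1985

575.2987 billion cells


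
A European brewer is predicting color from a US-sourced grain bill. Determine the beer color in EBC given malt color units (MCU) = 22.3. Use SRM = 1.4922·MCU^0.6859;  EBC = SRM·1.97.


SRM = 1.4922·22.3^0.6859 = 12.5496
EBC = 12.5496·1.97

24.7227 EBC


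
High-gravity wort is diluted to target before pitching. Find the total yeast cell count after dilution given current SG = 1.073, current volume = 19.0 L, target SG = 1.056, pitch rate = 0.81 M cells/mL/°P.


V_w = V·((SG_c−1)/(SG_t−1)−1);  °P = 259 − 259/SG_t;  cells = rate·(V+V_w)·°P
V_w = 19.0·((1.073−1)/(1.056−1)−1) = 5.7679
V_final = 19.0 + 5.7679 = 24.7679
°P = 259 − 259/1.056 = 13.7348
cells = 0.81·24.7679·13.7348

275.5480 billion cells


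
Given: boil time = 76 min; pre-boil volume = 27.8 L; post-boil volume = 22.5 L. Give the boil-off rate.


rate = (V_pre − V_post) / (t_min/60)
rate = (27.8 − 22.5) / (76/60)

4.1842 L/hr


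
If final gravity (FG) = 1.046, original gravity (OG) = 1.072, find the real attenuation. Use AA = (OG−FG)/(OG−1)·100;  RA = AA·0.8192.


AA = (1.072 − 1.046)/(1.072 − 1)·100 = 36.1111
RA = 36.1111·0.8192

29.5822 %


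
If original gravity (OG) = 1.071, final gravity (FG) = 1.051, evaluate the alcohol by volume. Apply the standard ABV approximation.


ABV = (OG − FG) · 131.25
ABV = (1.071 − 1.051) · 131.25

2.6250 % ABV


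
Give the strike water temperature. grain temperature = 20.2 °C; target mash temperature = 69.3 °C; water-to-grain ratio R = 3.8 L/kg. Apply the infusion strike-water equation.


T_strike = (0.41/R)·(T_mash − T_grain) + T_mash
T_strike = (0.41/3.8)·(69.3 − 20.2) + 69.3

74.5976 °C


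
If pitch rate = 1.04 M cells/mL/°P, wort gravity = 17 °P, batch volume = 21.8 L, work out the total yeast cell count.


cells (billions) = rate · V_L · °P
cells = 1.04 · 21.8 · 17

385.4240 billion cells


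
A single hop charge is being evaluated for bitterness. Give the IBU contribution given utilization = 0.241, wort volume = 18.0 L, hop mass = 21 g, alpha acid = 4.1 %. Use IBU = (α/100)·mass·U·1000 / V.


IBU = (4.1/100)·21·0.241·1000 / 18.0

11.5278 IBU


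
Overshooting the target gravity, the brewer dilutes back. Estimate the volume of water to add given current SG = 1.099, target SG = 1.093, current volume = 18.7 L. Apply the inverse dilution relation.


V_water = V·((SG_curr − 1)/(SG_target − 1) − 1)
V_water = 18.7·((1.099 − 1)/(1.093 − 1) − 1)

1.2065 L


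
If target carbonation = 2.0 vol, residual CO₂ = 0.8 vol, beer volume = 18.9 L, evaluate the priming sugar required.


sugar = (target − residual)·4.0·V
sugar = (2.0 − 0.8)·4.0·18.9

90.7200 g


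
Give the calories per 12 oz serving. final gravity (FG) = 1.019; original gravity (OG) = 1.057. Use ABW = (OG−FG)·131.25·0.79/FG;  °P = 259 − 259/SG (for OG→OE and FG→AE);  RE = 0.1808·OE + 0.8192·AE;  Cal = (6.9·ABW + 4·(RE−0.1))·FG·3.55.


ABW = (1.057 − 1.019)·131.25·0.79/1.019 = 3.8667
OE = 259 − 259/1.057 = 13.9669 °P
AE = 259 − 259/1.019 = 4.8292 °P
RE = 0.1808·13.9669 + 0.8192·4.8292 = 6.4813 °P
Cal = (6.9·3.8667 + 4·(6.4813−0.1))·1.019·3.55

188.8499 kcal


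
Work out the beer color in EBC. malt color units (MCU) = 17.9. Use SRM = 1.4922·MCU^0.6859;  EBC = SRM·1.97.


SRM = 1.4922·17.9^0.6859 = 10.7934
EBC = 10.7934·1.97

21.2630 EBC


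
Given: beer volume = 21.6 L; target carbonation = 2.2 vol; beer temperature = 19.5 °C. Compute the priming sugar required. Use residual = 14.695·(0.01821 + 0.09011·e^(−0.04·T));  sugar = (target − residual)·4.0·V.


residual = 14.695·(0.01821 + 0.09011·e^(−0.04·19.5)) = 0.8746
sugar = (2.2 − 0.8746)·4.0·21.6

114.5144 g


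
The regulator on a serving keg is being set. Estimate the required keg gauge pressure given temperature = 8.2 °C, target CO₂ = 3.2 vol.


psi = vols/(0.01821 + 0.09011·e^(−0.04·T)) − 14.695
psi = 3.2/(0.01821 + 0.09011·e^(−0.04·8.2)) − 14.695

23.8027 psi


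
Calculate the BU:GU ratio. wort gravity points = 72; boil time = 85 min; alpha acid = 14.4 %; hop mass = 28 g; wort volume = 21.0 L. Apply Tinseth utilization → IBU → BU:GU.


U = 1.65·0.000125^(GP/1000)·(1−e^(−0.04t))/4.15;  IBU = (α/100)·m·U·1000/V;  BU:GU = IBU/GP
U = 1.65·0.000125^(72/1000)·(1−e^(−0.04·85))/4.15 = 0.2012
IBU = (14.4/100)·28·0.2012·1000/21.0 = 38.6343
BU:GU = 38.6343/72

0.5366


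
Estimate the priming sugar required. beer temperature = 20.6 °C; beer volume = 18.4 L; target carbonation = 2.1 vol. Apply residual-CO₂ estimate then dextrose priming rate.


residual = 14.695·(0.01821 + 0.09011·e^(−0.04·T));  sugar = (target − residual)·4.0·V
residual = 14.695·(0.01821 + 0.09011·e^(−0.04·20.6)) = 0.8485
sugar = (2.1 − 0.8485)·4.0·18.4

92.1124 g


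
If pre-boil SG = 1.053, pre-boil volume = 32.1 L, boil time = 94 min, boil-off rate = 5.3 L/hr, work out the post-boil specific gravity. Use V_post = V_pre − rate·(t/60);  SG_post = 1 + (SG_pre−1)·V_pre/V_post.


V_post = 32.1 − 5.3·(94/60) = 23.7967
SG_post = 1 + (1.053 − 1)·32.1/23.7967

1.0715


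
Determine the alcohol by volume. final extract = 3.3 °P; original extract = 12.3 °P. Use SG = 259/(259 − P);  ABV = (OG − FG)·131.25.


OG = 259/(259 − 12.3) = 1.0499
FG = 259/(259 − 3.3) = 1.0129
ABV = (1.0499 − 1.0129)·131.25

4.8500 % ABV


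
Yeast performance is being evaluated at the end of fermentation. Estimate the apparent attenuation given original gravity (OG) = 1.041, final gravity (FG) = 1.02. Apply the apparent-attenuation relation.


AA = (OG − FG)/(OG − 1) · 100
AA = (1.041 − 1.02)/(1.041 − 1) · 100

51.2195 %


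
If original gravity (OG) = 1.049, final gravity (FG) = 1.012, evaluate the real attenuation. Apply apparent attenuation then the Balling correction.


AA = (OG−FG)/(OG−1)·100;  RA = AA·0.8192
AA = (1.049 − 1.012)/(1.049 − 1)·100 = 75.5102
RA = 75.5102·0.8192

61.8580 %


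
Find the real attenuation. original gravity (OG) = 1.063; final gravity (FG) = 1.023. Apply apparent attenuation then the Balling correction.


AA = (OG−FG)/(OG−1)·100;  RA = AA·0.8192
AA = (1.063 − 1.023)/(1.063 − 1)·100 = 63.4921
RA = 63.4921·0.8192

52.0127 %


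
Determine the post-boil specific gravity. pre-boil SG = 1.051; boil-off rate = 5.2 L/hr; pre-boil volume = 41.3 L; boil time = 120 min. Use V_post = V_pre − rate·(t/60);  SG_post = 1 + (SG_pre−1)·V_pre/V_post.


V_post = 41.3 − 5.2·(120/60) = 30.9000
SG_post = 1 + (1.051 − 1)·41.3/30.9000

1.0682


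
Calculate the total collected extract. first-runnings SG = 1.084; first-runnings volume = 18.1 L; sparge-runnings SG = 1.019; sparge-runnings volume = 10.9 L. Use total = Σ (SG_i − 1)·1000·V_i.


first = (1.084 − 1)·1000·18.1 = 1520.4000
sparge = (1.019 − 1)·1000·10.9 = 207.1000
total = 1520.4000 + 207.1000

1727.5000 gravity·L


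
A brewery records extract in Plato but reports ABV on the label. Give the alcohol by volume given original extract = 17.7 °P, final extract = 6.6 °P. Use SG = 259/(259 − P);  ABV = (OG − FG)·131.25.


OG = 259/(259 − 17.7) = 1.0734
FG = 259/(259 − 6.6) = 1.0261
ABV = (1.0734 − 1.0261)·131.25

6.1955 % ABV


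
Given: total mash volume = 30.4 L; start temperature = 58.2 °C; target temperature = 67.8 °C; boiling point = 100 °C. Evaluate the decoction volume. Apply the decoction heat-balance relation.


V_dec = V_total·(T_target − T_start)/(T_boil − T_start)
V_dec = 30.4·(67.8 − 58.2)/(100 − 58.2)

6.9818 L


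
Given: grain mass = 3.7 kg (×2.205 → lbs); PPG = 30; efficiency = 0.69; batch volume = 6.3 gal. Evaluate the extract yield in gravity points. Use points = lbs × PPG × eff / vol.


lbs = 3.7 × 2.205 = 8.1585
points = 8.1585 × 30 × 0.69 / 6.3

26.8065 points


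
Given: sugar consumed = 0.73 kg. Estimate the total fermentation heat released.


Q = m_sugar · 590 kJ/kg
Q = 0.73 · 590

430.7000 kJ


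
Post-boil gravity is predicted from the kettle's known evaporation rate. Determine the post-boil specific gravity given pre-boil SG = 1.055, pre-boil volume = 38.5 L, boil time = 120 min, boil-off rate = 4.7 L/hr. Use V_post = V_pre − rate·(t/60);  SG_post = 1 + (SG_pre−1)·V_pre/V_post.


V_post = 38.5 − 4.7·(120/60) = 29.1000
SG_post = 1 + (1.055 − 1)·38.5/29.1000

1.0728


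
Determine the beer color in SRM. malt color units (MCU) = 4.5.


SRM = 1.4922 · MCU^0.6859
SRM = 1.4922 · 4.5^0.6859

4.1866 SRM


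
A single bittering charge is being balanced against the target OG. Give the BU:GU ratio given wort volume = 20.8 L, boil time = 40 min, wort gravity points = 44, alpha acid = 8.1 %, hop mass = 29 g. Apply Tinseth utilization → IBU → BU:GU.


U = 1.65·0.000125^(GP/1000)·(1−e^(−0.04t))/4.15;  IBU = (α/100)·m·U·1000/V;  BU:GU = IBU/GP
U = 1.65·0.000125^(44/1000)·(1−e^(−0.04·40))/4.15 = 0.2137
IBU = (8.1/100)·29·0.2137·1000/20.8 = 24.1312
BU:GU = 24.1312/44

0.5484


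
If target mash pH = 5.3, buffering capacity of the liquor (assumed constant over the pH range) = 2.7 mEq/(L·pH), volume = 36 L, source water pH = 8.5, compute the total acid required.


acid = buffering capacity · (pH_source − pH_target) · V
acid = 2.7 · (8.5 − 5.3) · 36

311.0400 mEq


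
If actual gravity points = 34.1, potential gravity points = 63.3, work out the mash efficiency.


efficiency = actual / potential × 100
efficiency = 34.1 / 63.3 × 100

53.8705 %


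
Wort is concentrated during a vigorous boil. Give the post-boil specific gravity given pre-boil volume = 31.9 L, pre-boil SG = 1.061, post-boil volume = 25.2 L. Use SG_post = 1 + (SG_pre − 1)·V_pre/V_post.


pts_pre = (1.061 − 1)·1000 = 61.0000
pts_post = 61.0000·31.9/25.2 = 77.2183
SG_post = 1 + 77.2183/1000

1.0772


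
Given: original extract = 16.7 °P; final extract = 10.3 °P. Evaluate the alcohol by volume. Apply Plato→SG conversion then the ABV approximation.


SG = 259/(259 − P);  ABV = (OG − FG)·131.25
OG = 259/(259 − 16.7) = 1.0689
FG = 259/(259 − 10.3) = 1.0414
ABV = (1.0689 − 1.0414)·131.25

3.6104 % ABV


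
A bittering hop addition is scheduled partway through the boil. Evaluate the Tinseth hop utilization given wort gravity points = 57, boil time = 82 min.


U = 1.65·0.000125^(GP/1000) · (1 − e^(−0.04·t))/4.15
bigness = 1.65·0.000125^(57/1000) = 0.9886
boil_factor = (1 − e^(−0.04·82))/4.15 = 0.2319
U = 0.9886 · 0.2319

0.2292


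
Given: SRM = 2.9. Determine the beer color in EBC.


EBC = SRM · 1.97
EBC = 2.9 · 1.97

5.7130 EBC


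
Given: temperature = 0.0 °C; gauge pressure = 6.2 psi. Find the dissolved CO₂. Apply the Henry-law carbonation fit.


vols = (P + 14.695)·(0.01821 + 0.09011·e^(−0.04·T))
vols = (6.2 + 14.695)·(0.01821 + 0.09011·e^(−0.04·0.0))

2.2633 volumes


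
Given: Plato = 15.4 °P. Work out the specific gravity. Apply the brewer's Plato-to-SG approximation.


SG = 259/(259 − P)
SG = 259/(259 − 15.4)

1.0632


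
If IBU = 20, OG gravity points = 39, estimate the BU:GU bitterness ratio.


BU:GU = IBU / OG_points
BU:GU = 20 / 39

0.5128


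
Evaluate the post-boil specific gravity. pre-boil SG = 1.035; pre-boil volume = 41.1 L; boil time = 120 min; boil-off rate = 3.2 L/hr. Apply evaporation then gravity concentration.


V_post = V_pre − rate·(t/60);  SG_post = 1 + (SG_pre−1)·V_pre/V_post
V_post = 41.1 − 3.2·(120/60) = 34.7000
SG_post = 1 + (1.035 − 1)·41.1/34.7000

1.0415


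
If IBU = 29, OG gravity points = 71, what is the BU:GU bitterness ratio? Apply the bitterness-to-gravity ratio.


BU:GU = IBU / OG_points
BU:GU = 29 / 71

0.4085


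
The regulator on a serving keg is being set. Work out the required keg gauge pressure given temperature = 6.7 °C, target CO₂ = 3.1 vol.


psi = vols/(0.01821 + 0.09011·e^(−0.04·T)) − 14.695
psi = 3.1/(0.01821 + 0.09011·e^(−0.04·6.7)) − 14.695

20.8816 psi


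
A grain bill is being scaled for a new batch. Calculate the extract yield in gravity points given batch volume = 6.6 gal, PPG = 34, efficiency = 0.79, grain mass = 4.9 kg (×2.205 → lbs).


points = lbs × PPG × eff / vol
lbs = 4.9 × 2.205 = 10.8045
points = 10.8045 × 34 × 0.79 / 6.6

43.9710 points


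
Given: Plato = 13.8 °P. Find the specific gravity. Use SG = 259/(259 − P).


SG = 259/(259 − 13.8)

1.0563


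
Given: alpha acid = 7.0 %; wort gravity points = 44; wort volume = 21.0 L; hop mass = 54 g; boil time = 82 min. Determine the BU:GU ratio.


U = 1.65·0.000125^(GP/1000)·(1−e^(−0.04t))/4.15;  IBU = (α/100)·m·U·1000/V;  BU:GU = IBU/GP
U = 1.65·0.000125^(44/1000)·(1−e^(−0.04·82))/4.15 = 0.2577
IBU = (7.0/100)·54·0.2577·1000/21.0 = 46.3783
BU:GU = 46.3783/44

1.0541


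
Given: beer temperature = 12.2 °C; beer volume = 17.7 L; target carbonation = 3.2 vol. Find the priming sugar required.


residual = 14.695·(0.01821 + 0.09011·e^(−0.04·T));  sugar = (target − residual)·4.0·V
residual = 14.695·(0.01821 + 0.09011·e^(−0.04·12.2)) = 1.0804
sugar = (3.2 − 1.0804)·4.0·17.7

150.0649 g


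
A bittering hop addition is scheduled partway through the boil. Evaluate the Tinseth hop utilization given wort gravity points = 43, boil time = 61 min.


U = 1.65·0.000125^(GP/1000) · (1 − e^(−0.04·t))/4.15
bigness = 1.65·0.000125^(43/1000) = 1.1211
boil_factor = (1 − e^(−0.04·61))/4.15 = 0.2200
U = 1.1211 · 0.2200

0.2466


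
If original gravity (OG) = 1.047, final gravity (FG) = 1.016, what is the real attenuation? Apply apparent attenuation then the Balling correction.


AA = (OG−FG)/(OG−1)·100;  RA = AA·0.8192
AA = (1.047 − 1.016)/(1.047 − 1)·100 = 65.9574
RA = 65.9574·0.8192

54.0323 %


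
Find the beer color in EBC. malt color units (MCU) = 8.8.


SRM = 1.4922·MCU^0.6859;  EBC = SRM·1.97
SRM = 1.4922·8.8^0.6859 = 6.6320
EBC = 6.6320·1.97

13.0651 EBC


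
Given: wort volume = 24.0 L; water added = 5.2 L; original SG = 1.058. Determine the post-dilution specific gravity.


SG_new = 1 + (SG_old − 1)·V_old/(V_old + V_water)
pts = (1.058 − 1)·1000·24.0/(24.0 + 5.2) = 47.6712
SG_new = 1 + 47.6712/1000

1.0477


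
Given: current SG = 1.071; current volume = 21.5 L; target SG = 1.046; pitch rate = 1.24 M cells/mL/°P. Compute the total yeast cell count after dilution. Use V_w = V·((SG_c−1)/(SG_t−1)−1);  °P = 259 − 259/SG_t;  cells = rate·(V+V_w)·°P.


V_w = 21.5·((1.071−1)/(1.046−1)−1) = 11.6848
V_final = 21.5 + 11.6848 = 33.1848
°P = 259 − 259/1.046 = 11.3901
cells = 1.24·33.1848·11.3901

468.6910 billion cells


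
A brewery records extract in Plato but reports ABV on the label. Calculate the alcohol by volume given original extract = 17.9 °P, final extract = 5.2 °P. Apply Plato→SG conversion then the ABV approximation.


SG = 259/(259 − P);  ABV = (OG − FG)·131.25
OG = 259/(259 − 17.9) = 1.0742
FG = 259/(259 − 5.2) = 1.0205
ABV = (1.0742 − 1.0205)·131.25

7.0553 % ABV


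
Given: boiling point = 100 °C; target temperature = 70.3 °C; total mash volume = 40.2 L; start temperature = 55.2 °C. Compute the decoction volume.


V_dec = V_total·(T_target − T_start)/(T_boil − T_start)
V_dec = 40.2·(70.3 − 55.2)/(100 − 55.2)

13.5496 L


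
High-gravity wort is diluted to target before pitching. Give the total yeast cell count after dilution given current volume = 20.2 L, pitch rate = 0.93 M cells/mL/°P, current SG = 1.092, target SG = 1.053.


V_w = V·((SG_c−1)/(SG_t−1)−1);  °P = 259 − 259/SG_t;  cells = rate·(V+V_w)·°P
V_w = 20.2·((1.092−1)/(1.053−1)−1) = 14.8642
V_final = 20.2 + 14.8642 = 35.0642
°P = 259 − 259/1.053 = 13.0361
cells = 0.93·35.0642·13.0361

425.1024 billion cells


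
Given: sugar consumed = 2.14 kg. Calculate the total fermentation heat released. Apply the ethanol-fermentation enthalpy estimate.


Q = m_sugar · 590 kJ/kg
Q = 2.14 · 590

1262.6000 kJ


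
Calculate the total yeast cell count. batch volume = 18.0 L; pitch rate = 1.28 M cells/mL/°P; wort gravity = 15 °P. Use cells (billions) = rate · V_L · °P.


cells = 1.28 · 18.0 · 15

345.6000 billion cells


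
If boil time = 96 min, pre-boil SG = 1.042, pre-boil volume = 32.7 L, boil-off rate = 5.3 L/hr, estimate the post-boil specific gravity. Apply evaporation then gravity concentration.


V_post = V_pre − rate·(t/60);  SG_post = 1 + (SG_pre−1)·V_pre/V_post
V_post = 32.7 − 5.3·(96/60) = 24.2200
SG_post = 1 + (1.042 − 1)·32.7/24.2200

1.0567


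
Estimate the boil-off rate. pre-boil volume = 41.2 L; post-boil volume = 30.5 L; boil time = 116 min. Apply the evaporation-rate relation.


rate = (V_pre − V_post) / (t_min/60)
rate = (41.2 − 30.5) / (116/60)

5.5345 L/hr


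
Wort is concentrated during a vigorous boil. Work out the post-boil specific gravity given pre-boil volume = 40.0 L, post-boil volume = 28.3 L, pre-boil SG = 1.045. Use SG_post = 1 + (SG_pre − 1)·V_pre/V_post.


pts_pre = (1.045 − 1)·1000 = 45.0000
pts_post = 45.0000·40.0/28.3 = 63.6042
SG_post = 1 + 63.6042/1000

1.0636


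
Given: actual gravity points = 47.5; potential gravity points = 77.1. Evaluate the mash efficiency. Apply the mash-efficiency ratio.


efficiency = actual / potential × 100
efficiency = 47.5 / 77.1 × 100

61.6083 %


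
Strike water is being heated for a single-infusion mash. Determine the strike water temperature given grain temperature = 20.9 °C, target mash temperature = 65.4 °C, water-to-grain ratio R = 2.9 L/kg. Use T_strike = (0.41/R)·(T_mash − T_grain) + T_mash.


T_strike = (0.41/2.9)·(65.4 − 20.9) + 65.4

71.6914 °C


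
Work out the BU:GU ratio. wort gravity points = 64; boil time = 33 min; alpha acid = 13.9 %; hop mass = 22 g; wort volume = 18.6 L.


U = 1.65·0.000125^(GP/1000)·(1−e^(−0.04t))/4.15;  IBU = (α/100)·m·U·1000/V;  BU:GU = IBU/GP
U = 1.65·0.000125^(64/1000)·(1−e^(−0.04·33))/4.15 = 0.1639
IBU = (13.9/100)·22·0.1639·1000/18.6 = 26.9517
BU:GU = 26.9517/64

0.4211


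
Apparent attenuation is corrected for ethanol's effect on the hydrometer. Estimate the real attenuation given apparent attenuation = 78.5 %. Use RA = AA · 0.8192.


RA = 78.5 · 0.8192

64.3072 %


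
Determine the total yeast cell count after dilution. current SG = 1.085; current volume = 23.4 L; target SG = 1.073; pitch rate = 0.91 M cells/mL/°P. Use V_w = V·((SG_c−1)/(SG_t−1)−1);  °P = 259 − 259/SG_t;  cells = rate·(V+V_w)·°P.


V_w = 23.4·((1.085−1)/(1.073−1)−1) = 3.8466
V_final = 23.4 + 3.8466 = 27.2466
°P = 259 − 259/1.073 = 17.6207
cells = 0.91·27.2466·17.6207

436.8941 billion cells


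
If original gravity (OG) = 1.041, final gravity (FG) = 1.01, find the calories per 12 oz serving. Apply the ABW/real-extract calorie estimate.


ABW = (OG−FG)·131.25·0.79/FG;  °P = 259 − 259/SG (for OG→OE and FG→AE);  RE = 0.1808·OE + 0.8192·AE;  Cal = (6.9·ABW + 4·(RE−0.1))·FG·3.55
ABW = (1.041 − 1.01)·131.25·0.79/1.01 = 3.1825
OE = 259 − 259/1.041 = 10.2008 °P
AE = 259 − 259/1.01 = 2.5644 °P
RE = 0.1808·10.2008 + 0.8192·2.5644 = 3.9450 °P
Cal = (6.9·3.1825 + 4·(3.9450−0.1))·1.01·3.55

133.8799 kcal


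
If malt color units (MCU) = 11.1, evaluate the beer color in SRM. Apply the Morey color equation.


SRM = 1.4922 · MCU^0.6859
SRM = 1.4922 · 11.1^0.6859

7.7770 SRM


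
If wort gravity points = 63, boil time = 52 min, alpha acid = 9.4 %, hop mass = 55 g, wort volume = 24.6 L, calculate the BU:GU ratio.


U = 1.65·0.000125^(GP/1000)·(1−e^(−0.04t))/4.15;  IBU = (α/100)·m·U·1000/V;  BU:GU = IBU/GP
U = 1.65·0.000125^(63/1000)·(1−e^(−0.04·52))/4.15 = 0.1975
IBU = (9.4/100)·55·0.1975·1000/24.6 = 41.5087
BU:GU = 41.5087/63

0.6589


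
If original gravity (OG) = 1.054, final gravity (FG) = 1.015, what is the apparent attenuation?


AA = (OG − FG)/(OG − 1) · 100
AA = (1.054 − 1.015)/(1.054 − 1) · 100

72.2222 %


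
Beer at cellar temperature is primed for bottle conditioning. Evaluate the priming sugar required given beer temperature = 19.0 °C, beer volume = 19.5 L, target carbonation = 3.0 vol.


residual = 14.695·(0.01821 + 0.09011·e^(−0.04·T));  sugar = (target − residual)·4.0·V
residual = 14.695·(0.01821 + 0.09011·e^(−0.04·19.0)) = 0.8869
sugar = (3.0 − 0.8869)·4.0·19.5

164.8246 g


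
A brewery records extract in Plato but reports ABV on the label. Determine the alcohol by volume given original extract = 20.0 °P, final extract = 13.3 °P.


SG = 259/(259 − P);  ABV = (OG − FG)·131.25
OG = 259/(259 − 20.0) = 1.0837
FG = 259/(259 − 13.3) = 1.0541
ABV = (1.0837 − 1.0541)·131.25

3.8786 % ABV


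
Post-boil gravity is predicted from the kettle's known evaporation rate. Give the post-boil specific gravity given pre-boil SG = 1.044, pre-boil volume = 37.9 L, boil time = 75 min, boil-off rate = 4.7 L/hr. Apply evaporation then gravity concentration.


V_post = V_pre − rate·(t/60);  SG_post = 1 + (SG_pre−1)·V_pre/V_post
V_post = 37.9 − 4.7·(75/60) = 32.0250
SG_post = 1 + (1.044 − 1)·37.9/32.0250

1.0521


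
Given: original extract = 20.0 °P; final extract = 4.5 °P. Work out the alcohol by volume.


SG = 259/(259 − P);  ABV = (OG − FG)·131.25
OG = 259/(259 − 20.0) = 1.0837
FG = 259/(259 − 4.5) = 1.0177
ABV = (1.0837 − 1.0177)·131.25

8.6625 % ABV


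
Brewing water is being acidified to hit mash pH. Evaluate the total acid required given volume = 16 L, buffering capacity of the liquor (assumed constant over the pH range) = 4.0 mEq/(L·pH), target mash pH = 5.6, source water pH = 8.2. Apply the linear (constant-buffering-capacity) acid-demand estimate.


acid = buffering capacity · (pH_source − pH_target) · V
acid = 4.0 · (8.2 − 5.6) · 16

166.4000 mEq


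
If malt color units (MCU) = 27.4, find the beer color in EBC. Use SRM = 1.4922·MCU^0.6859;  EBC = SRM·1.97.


SRM = 1.4922·27.4^0.6859 = 14.4537
EBC = 14.4537·1.97

28.4739 EBC


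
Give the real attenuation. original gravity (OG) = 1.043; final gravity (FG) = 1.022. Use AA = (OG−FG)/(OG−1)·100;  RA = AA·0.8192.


AA = (1.043 − 1.022)/(1.043 − 1)·100 = 48.8372
RA = 48.8372·0.8192

40.0074 %


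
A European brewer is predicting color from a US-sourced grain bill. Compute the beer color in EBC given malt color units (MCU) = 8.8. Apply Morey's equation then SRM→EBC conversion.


SRM = 1.4922·MCU^0.6859;  EBC = SRM·1.97
SRM = 1.4922·8.8^0.6859 = 6.6320
EBC = 6.6320·1.97

13.0651 EBC


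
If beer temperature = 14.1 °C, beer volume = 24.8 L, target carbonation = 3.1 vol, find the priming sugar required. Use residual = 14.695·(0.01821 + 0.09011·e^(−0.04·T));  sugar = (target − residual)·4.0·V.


residual = 14.695·(0.01821 + 0.09011·e^(−0.04·14.1)) = 1.0210
sugar = (3.1 − 1.0210)·4.0·24.8

206.2415 g


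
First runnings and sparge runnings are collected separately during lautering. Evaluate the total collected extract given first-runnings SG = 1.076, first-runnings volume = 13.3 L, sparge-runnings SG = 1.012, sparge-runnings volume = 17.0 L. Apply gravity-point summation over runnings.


total = Σ (SG_i − 1)·1000·V_i
first = (1.076 − 1)·1000·13.3 = 1010.8000
sparge = (1.012 − 1)·1000·17.0 = 204.0000
total = 1010.8000 + 204.0000

1214.8000 gravity·L


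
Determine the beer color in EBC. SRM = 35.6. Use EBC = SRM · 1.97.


EBC = 35.6 · 1.97

70.1320 EBC


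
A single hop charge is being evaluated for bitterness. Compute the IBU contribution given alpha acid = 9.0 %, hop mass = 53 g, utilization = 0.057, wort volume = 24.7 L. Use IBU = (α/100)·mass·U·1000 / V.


IBU = (9.0/100)·53·0.057·1000 / 24.7

11.0077 IBU


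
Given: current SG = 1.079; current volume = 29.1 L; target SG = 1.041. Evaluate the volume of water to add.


V_water = V·((SG_curr − 1)/(SG_target − 1) − 1)
V_water = 29.1·((1.079 − 1)/(1.041 − 1) − 1)

26.9707 L


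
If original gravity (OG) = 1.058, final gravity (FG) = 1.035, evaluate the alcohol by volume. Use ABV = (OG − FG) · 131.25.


ABV = (1.058 − 1.035) · 131.25

3.0188 % ABV


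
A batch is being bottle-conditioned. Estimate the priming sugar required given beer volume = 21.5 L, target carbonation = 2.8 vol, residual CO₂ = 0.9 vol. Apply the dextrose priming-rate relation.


sugar = (target − residual)·4.0·V
sugar = (2.8 − 0.9)·4.0·21.5

163.4000 g


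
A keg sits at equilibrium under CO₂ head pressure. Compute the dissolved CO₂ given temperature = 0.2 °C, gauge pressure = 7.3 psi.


vols = (P + 14.695)·(0.01821 + 0.09011·e^(−0.04·T))
vols = (7.3 + 14.695)·(0.01821 + 0.09011·e^(−0.04·0.2))

2.3667 volumes


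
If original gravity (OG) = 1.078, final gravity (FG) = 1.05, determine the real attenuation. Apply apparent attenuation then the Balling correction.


AA = (OG−FG)/(OG−1)·100;  RA = AA·0.8192
AA = (1.078 − 1.05)/(1.078 − 1)·100 = 35.8974
RA = 35.8974·0.8192

29.4072 %


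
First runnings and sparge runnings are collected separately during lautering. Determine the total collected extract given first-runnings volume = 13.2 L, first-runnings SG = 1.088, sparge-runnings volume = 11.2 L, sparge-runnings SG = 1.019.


total = Σ (SG_i − 1)·1000·V_i
first = (1.088 − 1)·1000·13.2 = 1161.6000
sparge = (1.019 − 1)·1000·11.2 = 212.8000
total = 1161.6000 + 212.8000

1374.4000 gravity·L


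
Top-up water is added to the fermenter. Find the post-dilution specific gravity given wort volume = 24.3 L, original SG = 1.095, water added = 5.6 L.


SG_new = 1 + (SG_old − 1)·V_old/(V_old + V_water)
pts = (1.095 − 1)·1000·24.3/(24.3 + 5.6) = 77.2074
SG_new = 1 + 77.2074/1000

1.0772


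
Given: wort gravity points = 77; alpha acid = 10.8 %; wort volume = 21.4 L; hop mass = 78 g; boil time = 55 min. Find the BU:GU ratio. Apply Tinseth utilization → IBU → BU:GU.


U = 1.65·0.000125^(GP/1000)·(1−e^(−0.04t))/4.15;  IBU = (α/100)·m·U·1000/V;  BU:GU = IBU/GP
U = 1.65·0.000125^(77/1000)·(1−e^(−0.04·55))/4.15 = 0.1770
IBU = (10.8/100)·78·0.1770·1000/21.4 = 69.6627
BU:GU = 69.6627/77

0.9047


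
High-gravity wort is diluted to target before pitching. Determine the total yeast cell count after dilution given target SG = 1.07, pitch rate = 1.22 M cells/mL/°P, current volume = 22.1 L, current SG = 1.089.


V_w = V·((SG_c−1)/(SG_t−1)−1);  °P = 259 − 259/SG_t;  cells = rate·(V+V_w)·°P
V_w = 22.1·((1.089−1)/(1.07−1)−1) = 5.9986
V_final = 22.1 + 5.9986 = 28.0986
°P = 259 − 259/1.07 = 16.9439
cells = 1.22·28.0986·16.9439

580.8421 billion cells


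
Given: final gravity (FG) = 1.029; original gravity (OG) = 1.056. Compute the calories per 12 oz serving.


ABW = (OG−FG)·131.25·0.79/FG;  °P = 259 − 259/SG (for OG→OE and FG→AE);  RE = 0.1808·OE + 0.8192·AE;  Cal = (6.9·ABW + 4·(RE−0.1))·FG·3.55
ABW = (1.056 − 1.029)·131.25·0.79/1.029 = 2.7207
OE = 259 − 259/1.056 = 13.7348 °P
AE = 259 − 259/1.029 = 7.2993 °P
RE = 0.1808·13.7348 + 0.8192·7.2993 = 8.4629 °P
Cal = (6.9·2.7207 + 4·(8.4629−0.1))·1.029·3.55

190.7718 kcal


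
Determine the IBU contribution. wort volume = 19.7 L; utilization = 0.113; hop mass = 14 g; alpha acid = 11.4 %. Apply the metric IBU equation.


IBU = (α/100)·mass·U·1000 / V
IBU = (11.4/100)·14·0.113·1000 / 19.7

9.1547 IBU


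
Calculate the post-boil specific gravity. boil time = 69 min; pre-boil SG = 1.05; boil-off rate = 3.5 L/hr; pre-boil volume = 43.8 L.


V_post = V_pre − rate·(t/60);  SG_post = 1 + (SG_pre−1)·V_pre/V_post
V_post = 43.8 − 3.5·(69/60) = 39.7750
SG_post = 1 + (1.05 − 1)·43.8/39.7750

1.0551
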